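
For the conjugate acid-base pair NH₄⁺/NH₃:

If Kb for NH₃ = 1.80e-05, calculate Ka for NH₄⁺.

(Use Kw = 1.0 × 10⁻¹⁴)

For a conjugate pair Ka × Kb = Kw, so Ka = Kw/Kb = 1.0 × 10⁻¹⁴ / 1.80e-05 = 5.56e-10.

K_a = 5.56e-10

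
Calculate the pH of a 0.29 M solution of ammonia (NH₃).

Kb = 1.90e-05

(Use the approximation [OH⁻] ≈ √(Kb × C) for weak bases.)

[OH⁻] = √(Kb × C) = √(1.90e-05 × 0.29) = 2.3473e-03. pOH = 2.63, pH = 14 - pOH

pH = 11.37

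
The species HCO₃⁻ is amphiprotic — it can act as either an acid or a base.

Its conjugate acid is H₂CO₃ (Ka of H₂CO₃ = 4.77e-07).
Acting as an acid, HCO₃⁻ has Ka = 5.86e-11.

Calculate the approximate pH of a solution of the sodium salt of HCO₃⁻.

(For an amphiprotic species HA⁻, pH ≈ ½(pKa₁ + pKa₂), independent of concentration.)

pKa₁ = -log(4.77e-07) = 6.32; pKa₂ = -log(5.86e-11) = 10.23. For an amphiprotic species, pH ≈ ½(pKa₁ + pKa₂) = ½(6.32 + 10.23) = 8.28.

pH = 8.28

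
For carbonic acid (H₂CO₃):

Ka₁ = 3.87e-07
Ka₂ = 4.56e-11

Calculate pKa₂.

pKa₂ = -log(Ka₂) = -log(4.56e-11) = 10.34.

pK_{a2} = 10.34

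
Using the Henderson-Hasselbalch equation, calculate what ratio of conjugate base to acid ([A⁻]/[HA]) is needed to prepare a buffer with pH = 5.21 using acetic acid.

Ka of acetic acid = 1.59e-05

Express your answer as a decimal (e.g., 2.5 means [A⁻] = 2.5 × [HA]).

pKa = -log(1.59e-05) = 4.7986. pH = pKa + log([A⁻]/[HA]), so log([A⁻]/[HA]) = pH − pKa = 5.21 − 4.7986 = 0.4114. [A⁻]/[HA] = 10^(0.4114) = 2.58

[A⁻]/[HA] = 2.58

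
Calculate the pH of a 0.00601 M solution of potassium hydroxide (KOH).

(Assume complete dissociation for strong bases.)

[OH⁻] = 0.00601 M for strong base. pOH = -log[OH⁻] = 2.22, pH = 14 - pOH

pH = 11.78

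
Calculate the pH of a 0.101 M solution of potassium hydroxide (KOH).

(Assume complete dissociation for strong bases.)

[OH⁻] = 0.101 M for strong base. pOH = -log[OH⁻] = 1.00, pH = 14 - pOH

pH = 13.00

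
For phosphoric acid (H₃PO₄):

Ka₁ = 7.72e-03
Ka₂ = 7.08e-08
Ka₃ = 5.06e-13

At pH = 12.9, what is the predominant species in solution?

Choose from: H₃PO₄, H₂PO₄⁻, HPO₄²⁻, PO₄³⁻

pKa₁ = 2.11, pKa₂ = 7.15, pKa₃ = 12.30. For a polyprotic acid the predominant species crosses at each pKa: below pKa_n the protonated form dominates, above it the deprotonated form does. At pH = 12.9, the predominant species is PO₄³⁻.

PO₄³⁻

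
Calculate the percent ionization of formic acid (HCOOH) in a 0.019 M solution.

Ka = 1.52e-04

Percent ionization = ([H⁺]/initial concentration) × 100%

Using Ka equilibrium: x² + Ka×x - Ka×C = 0. Solving: [H⁺] = 1.6251e-03. Percent = (1.6251e-03/0.019) × 100

Percent ionization = 8.55%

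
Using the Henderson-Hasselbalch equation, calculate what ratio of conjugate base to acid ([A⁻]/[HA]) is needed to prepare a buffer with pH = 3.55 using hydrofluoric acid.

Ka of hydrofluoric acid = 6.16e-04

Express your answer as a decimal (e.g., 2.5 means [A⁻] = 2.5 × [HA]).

pKa = -log(6.16e-04) = 3.2104. pH = pKa + log([A⁻]/[HA]), so log([A⁻]/[HA]) = pH − pKa = 3.55 − 3.2104 = 0.3396. [A⁻]/[HA] = 10^(0.3396) = 2.19

[A⁻]/[HA] = 2.19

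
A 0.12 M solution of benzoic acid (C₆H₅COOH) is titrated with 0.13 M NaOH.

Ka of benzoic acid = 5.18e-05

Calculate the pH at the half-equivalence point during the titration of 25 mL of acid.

At half-equivalence [HA] = [A⁻], so Henderson-Hasselbalch gives pH = pKa = -log(5.18e-05) = 4.29.

pH = pKa = 4.29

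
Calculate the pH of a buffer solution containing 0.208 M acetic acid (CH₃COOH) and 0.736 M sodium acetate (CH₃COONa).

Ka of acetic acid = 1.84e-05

pKa = -log(1.84e-05) = 4.74. pH = pKa + log([A⁻]/[HA]) = 4.74 + log(0.736/0.208)

pH = 5.28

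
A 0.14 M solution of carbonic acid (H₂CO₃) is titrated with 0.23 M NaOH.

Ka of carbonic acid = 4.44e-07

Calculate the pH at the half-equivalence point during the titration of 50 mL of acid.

At half-equivalence [HA] = [A⁻], so Henderson-Hasselbalch gives pH = pKa = -log(4.44e-07) = 6.35.

pH = pKa = 6.35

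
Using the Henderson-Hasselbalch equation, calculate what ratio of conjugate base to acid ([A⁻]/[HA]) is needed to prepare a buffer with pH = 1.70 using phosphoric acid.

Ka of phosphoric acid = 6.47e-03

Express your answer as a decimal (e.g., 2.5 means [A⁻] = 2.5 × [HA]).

pKa = -log(6.47e-03) = 2.1891. pH = pKa + log([A⁻]/[HA]), so log([A⁻]/[HA]) = pH − pKa = 1.70 − 2.1891 = -0.4891. [A⁻]/[HA] = 10^(-0.4891) = 0.324

[A⁻]/[HA] = 0.324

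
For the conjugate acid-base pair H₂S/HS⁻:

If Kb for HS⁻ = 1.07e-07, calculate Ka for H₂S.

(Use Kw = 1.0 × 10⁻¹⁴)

For a conjugate pair Ka × Kb = Kw, so Ka = Kw/Kb = 1.0 × 10⁻¹⁴ / 1.07e-07 = 9.35e-08.

K_a = 9.35e-08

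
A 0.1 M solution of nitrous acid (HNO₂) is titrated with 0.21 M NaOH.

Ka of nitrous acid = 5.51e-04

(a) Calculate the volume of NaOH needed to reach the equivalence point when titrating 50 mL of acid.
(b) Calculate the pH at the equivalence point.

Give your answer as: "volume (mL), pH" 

moles acid = 0.1 × 50/1000 = 0.005 mol; V_base = moles/0.21 × 1000 = 23.8 mL. At equivalence only the conjugate base is present: [A⁻] = 0.005/0.074 = 6.7742e-02 M. Kb = Kw/Ka = 1.81e-11; [OH⁻] = √(Kb × [A⁻]) = 1.1088e-06; pOH = 5.96; pH = 14 - pOH = 8.04.

V = 23.8 mL, pH = 8.04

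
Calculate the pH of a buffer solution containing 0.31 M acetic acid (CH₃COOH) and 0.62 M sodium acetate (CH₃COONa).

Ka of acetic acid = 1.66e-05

pKa = -log(1.66e-05) = 4.78. pH = pKa + log([A⁻]/[HA]) = 4.78 + log(0.62/0.31)

pH = 5.08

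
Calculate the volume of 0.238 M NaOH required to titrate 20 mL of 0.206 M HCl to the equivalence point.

At equivalence: moles acid = moles base. moles HCl = 0.206 × 20/1000 = 0.00412 mol. V_base = moles / 0.238 × 1000 = 17.3 mL.

V_{base} = 17.3 mL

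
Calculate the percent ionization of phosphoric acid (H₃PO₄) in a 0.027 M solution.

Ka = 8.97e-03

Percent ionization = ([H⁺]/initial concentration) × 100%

Using Ka equilibrium: x² + Ka×x - Ka×C = 0. Solving: [H⁺] = 1.1711e-02. Percent = (1.1711e-02/0.027) × 100

Percent ionization = 43.4%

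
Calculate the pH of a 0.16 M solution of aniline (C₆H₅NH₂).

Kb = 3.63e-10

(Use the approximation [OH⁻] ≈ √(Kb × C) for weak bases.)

[OH⁻] = √(Kb × C) = √(3.63e-10 × 0.16) = 7.6210e-06. pOH = 5.12, pH = 14 - pOH

pH = 8.88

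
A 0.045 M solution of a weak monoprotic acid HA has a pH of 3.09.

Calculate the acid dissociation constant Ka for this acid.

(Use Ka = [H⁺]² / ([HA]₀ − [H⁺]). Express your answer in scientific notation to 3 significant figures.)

[H⁺] = 10^(−pH) = 10^(−3.09) = 8.128e-04 M. For HA ⇌ H⁺ + A⁻, Ka = [H⁺][A⁻]/[HA] = [H⁺]² / ([HA]₀ − [H⁺]) = (8.128e-04)² / (0.045 − 8.128e-04) = 1.50e-05.

K_a = 1.50e-05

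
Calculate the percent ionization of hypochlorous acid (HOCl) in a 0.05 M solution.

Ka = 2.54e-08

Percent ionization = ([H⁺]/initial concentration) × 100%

Using Ka equilibrium: x² + Ka×x - Ka×C = 0. Solving: [H⁺] = 3.5624e-05. Percent = (3.5624e-05/0.05) × 100

Percent ionization = 0.0712%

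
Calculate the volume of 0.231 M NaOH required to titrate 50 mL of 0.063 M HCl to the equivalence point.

At equivalence: moles acid = moles base. moles HCl = 0.063 × 50/1000 = 0.00315 mol. V_base = moles / 0.231 × 1000 = 13.6 mL.

V_{base} = 13.6 mL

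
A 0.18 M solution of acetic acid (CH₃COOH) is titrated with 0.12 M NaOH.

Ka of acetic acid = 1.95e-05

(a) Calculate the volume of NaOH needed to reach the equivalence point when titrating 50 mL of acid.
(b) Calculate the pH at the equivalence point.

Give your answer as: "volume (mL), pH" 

moles acid = 0.18 × 50/1000 = 0.009 mol; V_base = moles/0.12 × 1000 = 75.0 mL. At equivalence only the conjugate base is present: [A⁻] = 0.009/0.125 = 7.2000e-02 M. Kb = Kw/Ka = 5.13e-10; [OH⁻] = √(Kb × [A⁻]) = 6.0764e-06; pOH = 5.22; pH = 14 - pOH = 8.78.

V = 75.0 mL, pH = 8.78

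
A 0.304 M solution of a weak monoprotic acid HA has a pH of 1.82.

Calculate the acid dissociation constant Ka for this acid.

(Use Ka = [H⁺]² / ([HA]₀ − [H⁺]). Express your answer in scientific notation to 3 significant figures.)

[H⁺] = 10^(−pH) = 10^(−1.82) = 1.514e-02 M. For HA ⇌ H⁺ + A⁻, Ka = [H⁺][A⁻]/[HA] = [H⁺]² / ([HA]₀ − [H⁺]) = (1.514e-02)² / (0.304 − 1.514e-02) = 7.93e-04.

K_a = 7.93e-04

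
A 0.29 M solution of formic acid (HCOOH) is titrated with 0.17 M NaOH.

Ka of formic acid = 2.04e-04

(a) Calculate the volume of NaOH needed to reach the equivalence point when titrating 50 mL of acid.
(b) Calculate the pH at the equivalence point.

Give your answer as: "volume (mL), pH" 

moles acid = 0.29 × 50/1000 = 0.0145 mol; V_base = moles/0.17 × 1000 = 85.3 mL. At equivalence only the conjugate base is present: [A⁻] = 0.0145/0.135 = 1.0717e-01 M. Kb = Kw/Ka = 4.90e-11; [OH⁻] = √(Kb × [A⁻]) = 2.2921e-06; pOH = 5.64; pH = 14 - pOH = 8.36.

V = 85.3 mL, pH = 8.36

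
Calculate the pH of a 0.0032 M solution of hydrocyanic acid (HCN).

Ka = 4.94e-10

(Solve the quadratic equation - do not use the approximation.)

x² + Ka×x - Ka×C = 0. Using quadratic formula: [H⁺] = 1.2571e-06

pH = 5.90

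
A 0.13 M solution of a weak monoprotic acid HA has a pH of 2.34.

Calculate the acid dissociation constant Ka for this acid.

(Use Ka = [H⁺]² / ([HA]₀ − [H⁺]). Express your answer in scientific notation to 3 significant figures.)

[H⁺] = 10^(−pH) = 10^(−2.34) = 4.571e-03 M. For HA ⇌ H⁺ + A⁻, Ka = [H⁺][A⁻]/[HA] = [H⁺]² / ([HA]₀ − [H⁺]) = (4.571e-03)² / (0.13 − 4.571e-03) = 1.67e-04.

K_a = 1.67e-04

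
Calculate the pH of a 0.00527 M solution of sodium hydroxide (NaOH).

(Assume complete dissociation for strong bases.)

[OH⁻] = 0.00527 M for strong base. pOH = -log[OH⁻] = 2.28, pH = 14 - pOH

pH = 11.72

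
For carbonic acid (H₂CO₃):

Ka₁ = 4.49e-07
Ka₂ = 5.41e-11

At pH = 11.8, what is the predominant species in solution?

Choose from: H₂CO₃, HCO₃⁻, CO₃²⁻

pKa₁ = 6.35, pKa₂ = 10.27. For a polyprotic acid the predominant species crosses at each pKa: below pKa_n the protonated form dominates, above it the deprotonated form does. At pH = 11.8, the predominant species is CO₃²⁻.

CO₃²⁻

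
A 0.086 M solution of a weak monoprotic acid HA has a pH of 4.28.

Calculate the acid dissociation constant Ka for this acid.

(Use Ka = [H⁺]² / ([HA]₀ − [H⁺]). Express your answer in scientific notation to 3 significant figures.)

[H⁺] = 10^(−pH) = 10^(−4.28) = 5.248e-05 M. For HA ⇌ H⁺ + A⁻, Ka = [H⁺][A⁻]/[HA] = [H⁺]² / ([HA]₀ − [H⁺]) = (5.248e-05)² / (0.086 − 5.248e-05) = 3.20e-08.

K_a = 3.20e-08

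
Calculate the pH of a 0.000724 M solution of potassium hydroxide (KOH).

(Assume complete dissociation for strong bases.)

[OH⁻] = 0.000724 M for strong base. pOH = -log[OH⁻] = 3.14, pH = 14 - pOH

pH = 10.86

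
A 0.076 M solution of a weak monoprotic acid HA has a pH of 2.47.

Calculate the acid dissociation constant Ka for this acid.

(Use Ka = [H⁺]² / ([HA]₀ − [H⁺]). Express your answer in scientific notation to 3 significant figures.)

[H⁺] = 10^(−pH) = 10^(−2.47) = 3.388e-03 M. For HA ⇌ H⁺ + A⁻, Ka = [H⁺][A⁻]/[HA] = [H⁺]² / ([HA]₀ − [H⁺]) = (3.388e-03)² / (0.076 − 3.388e-03) = 1.58e-04.

K_a = 1.58e-04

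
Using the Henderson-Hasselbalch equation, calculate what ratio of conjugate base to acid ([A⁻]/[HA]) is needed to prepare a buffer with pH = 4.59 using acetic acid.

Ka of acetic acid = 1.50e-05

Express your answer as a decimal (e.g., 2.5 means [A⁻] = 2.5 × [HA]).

pKa = -log(1.50e-05) = 4.8239. pH = pKa + log([A⁻]/[HA]), so log([A⁻]/[HA]) = pH − pKa = 4.59 − 4.8239 = -0.2339. [A⁻]/[HA] = 10^(-0.2339) = 0.584

[A⁻]/[HA] = 0.584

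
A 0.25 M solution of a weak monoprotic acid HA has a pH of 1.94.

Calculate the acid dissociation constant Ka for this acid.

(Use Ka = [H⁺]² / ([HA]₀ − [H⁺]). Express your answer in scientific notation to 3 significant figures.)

[H⁺] = 10^(−pH) = 10^(−1.94) = 1.148e-02 M. For HA ⇌ H⁺ + A⁻, Ka = [H⁺][A⁻]/[HA] = [H⁺]² / ([HA]₀ − [H⁺]) = (1.148e-02)² / (0.25 − 1.148e-02) = 5.53e-04.

K_a = 5.53e-04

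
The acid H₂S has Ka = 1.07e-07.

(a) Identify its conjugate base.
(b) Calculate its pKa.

(a) The conjugate base is formed by removing one H⁺ from H₂S, giving HS⁻. (b) pKa = -log(Ka) = -log(1.07e-07) = 6.97.

Conjugate base: HS⁻; pK_a = 6.97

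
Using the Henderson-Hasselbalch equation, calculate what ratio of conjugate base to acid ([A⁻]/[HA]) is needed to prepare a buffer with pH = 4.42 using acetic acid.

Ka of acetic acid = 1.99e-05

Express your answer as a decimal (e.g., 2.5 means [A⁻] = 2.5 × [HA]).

pKa = -log(1.99e-05) = 4.7011. pH = pKa + log([A⁻]/[HA]), so log([A⁻]/[HA]) = pH − pKa = 4.42 − 4.7011 = -0.2811. [A⁻]/[HA] = 10^(-0.2811) = 0.523

[A⁻]/[HA] = 0.523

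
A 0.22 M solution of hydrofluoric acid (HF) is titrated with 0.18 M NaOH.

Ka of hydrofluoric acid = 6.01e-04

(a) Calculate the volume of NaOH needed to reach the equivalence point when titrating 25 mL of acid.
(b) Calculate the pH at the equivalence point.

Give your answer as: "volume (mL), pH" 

moles acid = 0.22 × 25/1000 = 0.0055 mol; V_base = moles/0.18 × 1000 = 30.6 mL. At equivalence only the conjugate base is present: [A⁻] = 0.0055/0.056 = 9.9000e-02 M. Kb = Kw/Ka = 1.66e-11; [OH⁻] = √(Kb × [A⁻]) = 1.2835e-06; pOH = 5.89; pH = 14 - pOH = 8.11.

V = 30.6 mL, pH = 8.11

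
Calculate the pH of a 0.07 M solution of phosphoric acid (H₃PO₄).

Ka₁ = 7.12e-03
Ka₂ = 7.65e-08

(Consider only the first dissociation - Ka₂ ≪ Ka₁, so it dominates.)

First dissociation dominates. From Ka₁ = [H⁺][HA⁻]/[H₂A], x² + Ka₁·x − Ka₁·C = 0 with C = 0.07 M and Ka₁ = 7.12e-03. Solving: [H⁺] = (−Ka₁ + √(Ka₁² + 4·Ka₁·C)) / 2 = 1.9047e-02 M. pH = -log(1.9047e-02) = 1.72.

pH = 1.72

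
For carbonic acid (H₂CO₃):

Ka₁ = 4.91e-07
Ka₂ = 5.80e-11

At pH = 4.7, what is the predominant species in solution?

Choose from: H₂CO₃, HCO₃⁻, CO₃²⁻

pKa₁ = 6.31, pKa₂ = 10.24. For a polyprotic acid the predominant species crosses at each pKa: below pKa_n the protonated form dominates, above it the deprotonated form does. At pH = 4.7, the predominant species is H₂CO₃.

H₂CO₃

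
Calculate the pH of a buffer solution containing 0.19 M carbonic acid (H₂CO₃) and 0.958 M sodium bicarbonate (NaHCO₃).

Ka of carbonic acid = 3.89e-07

pKa = -log(3.89e-07) = 6.41. pH = pKa + log([A⁻]/[HA]) = 6.41 + log(0.958/0.19)

pH = 7.11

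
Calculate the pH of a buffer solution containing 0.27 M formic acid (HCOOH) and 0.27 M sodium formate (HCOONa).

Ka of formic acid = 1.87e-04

pKa = -log(1.87e-04) = 3.73. pH = pKa + log([A⁻]/[HA]) = 3.73 + log(0.27/0.27)

pH = 3.73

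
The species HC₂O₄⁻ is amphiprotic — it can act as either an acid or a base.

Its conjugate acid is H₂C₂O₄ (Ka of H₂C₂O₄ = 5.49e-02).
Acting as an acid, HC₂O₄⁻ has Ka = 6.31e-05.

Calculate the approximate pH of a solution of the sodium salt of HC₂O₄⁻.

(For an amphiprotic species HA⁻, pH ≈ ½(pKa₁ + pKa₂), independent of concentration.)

pKa₁ = -log(5.49e-02) = 1.26; pKa₂ = -log(6.31e-05) = 4.20. For an amphiprotic species, pH ≈ ½(pKa₁ + pKa₂) = ½(1.26 + 4.20) = 2.73.

pH = 2.73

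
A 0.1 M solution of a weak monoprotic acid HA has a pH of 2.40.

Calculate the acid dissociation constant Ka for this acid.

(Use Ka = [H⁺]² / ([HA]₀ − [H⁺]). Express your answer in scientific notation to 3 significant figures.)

[H⁺] = 10^(−pH) = 10^(−2.40) = 3.981e-03 M. For HA ⇌ H⁺ + A⁻, Ka = [H⁺][A⁻]/[HA] = [H⁺]² / ([HA]₀ − [H⁺]) = (3.981e-03)² / (0.1 − 3.981e-03) = 1.65e-04.

K_a = 1.65e-04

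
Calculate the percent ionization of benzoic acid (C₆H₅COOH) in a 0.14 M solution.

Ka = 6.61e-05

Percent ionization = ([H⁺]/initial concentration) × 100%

Using Ka equilibrium: x² + Ka×x - Ka×C = 0. Solving: [H⁺] = 3.0092e-03. Percent = (3.0092e-03/0.14) × 100

Percent ionization = 2.15%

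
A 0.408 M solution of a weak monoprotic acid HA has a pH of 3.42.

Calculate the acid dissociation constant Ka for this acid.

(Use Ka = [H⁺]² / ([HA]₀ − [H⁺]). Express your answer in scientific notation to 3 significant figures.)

[H⁺] = 10^(−pH) = 10^(−3.42) = 3.802e-04 M. For HA ⇌ H⁺ + A⁻, Ka = [H⁺][A⁻]/[HA] = [H⁺]² / ([HA]₀ − [H⁺]) = (3.802e-04)² / (0.408 − 3.802e-04) = 3.55e-07.

K_a = 3.55e-07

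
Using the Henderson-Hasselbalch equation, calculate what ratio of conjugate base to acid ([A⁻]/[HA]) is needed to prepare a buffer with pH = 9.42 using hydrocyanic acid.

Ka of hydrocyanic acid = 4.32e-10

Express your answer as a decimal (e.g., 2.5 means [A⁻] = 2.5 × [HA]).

pKa = -log(4.32e-10) = 9.3645. pH = pKa + log([A⁻]/[HA]), so log([A⁻]/[HA]) = pH − pKa = 9.42 − 9.3645 = 0.0555. [A⁻]/[HA] = 10^(0.0555) = 1.14

[A⁻]/[HA] = 1.14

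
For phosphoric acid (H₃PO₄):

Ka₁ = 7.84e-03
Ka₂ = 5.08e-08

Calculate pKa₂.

pKa₂ = -log(Ka₂) = -log(5.08e-08) = 7.29.

pK_{a2} = 7.29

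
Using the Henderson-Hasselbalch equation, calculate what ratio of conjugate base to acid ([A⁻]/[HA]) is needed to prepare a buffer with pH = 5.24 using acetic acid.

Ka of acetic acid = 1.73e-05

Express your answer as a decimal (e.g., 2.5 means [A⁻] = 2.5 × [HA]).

pKa = -log(1.73e-05) = 4.7620. pH = pKa + log([A⁻]/[HA]), so log([A⁻]/[HA]) = pH − pKa = 5.24 − 4.7620 = 0.4780. [A⁻]/[HA] = 10^(0.4780) = 3.01

[A⁻]/[HA] = 3.01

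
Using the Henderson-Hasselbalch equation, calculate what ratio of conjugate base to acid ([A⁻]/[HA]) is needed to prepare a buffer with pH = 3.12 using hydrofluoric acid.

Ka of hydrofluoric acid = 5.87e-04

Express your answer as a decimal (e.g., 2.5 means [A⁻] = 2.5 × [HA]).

pKa = -log(5.87e-04) = 3.2314. pH = pKa + log([A⁻]/[HA]), so log([A⁻]/[HA]) = pH − pKa = 3.12 − 3.2314 = -0.1114. [A⁻]/[HA] = 10^(-0.1114) = 0.774

[A⁻]/[HA] = 0.774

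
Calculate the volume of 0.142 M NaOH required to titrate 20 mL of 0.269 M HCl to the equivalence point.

At equivalence: moles acid = moles base. moles HCl = 0.269 × 20/1000 = 0.00538 mol. V_base = moles / 0.142 × 1000 = 37.9 mL.

V_{base} = 37.9 mL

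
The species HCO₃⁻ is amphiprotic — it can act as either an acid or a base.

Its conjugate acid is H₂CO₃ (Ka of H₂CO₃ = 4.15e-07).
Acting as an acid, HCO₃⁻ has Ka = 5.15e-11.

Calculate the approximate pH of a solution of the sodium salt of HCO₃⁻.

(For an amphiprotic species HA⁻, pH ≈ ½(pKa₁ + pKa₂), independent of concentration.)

pKa₁ = -log(4.15e-07) = 6.38; pKa₂ = -log(5.15e-11) = 10.29. For an amphiprotic species, pH ≈ ½(pKa₁ + pKa₂) = ½(6.38 + 10.29) = 8.34.

pH = 8.34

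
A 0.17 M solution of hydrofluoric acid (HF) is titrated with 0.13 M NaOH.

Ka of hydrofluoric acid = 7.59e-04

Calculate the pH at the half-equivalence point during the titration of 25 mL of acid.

At half-equivalence [HA] = [A⁻], so Henderson-Hasselbalch gives pH = pKa = -log(7.59e-04) = 3.12.

pH = pKa = 3.12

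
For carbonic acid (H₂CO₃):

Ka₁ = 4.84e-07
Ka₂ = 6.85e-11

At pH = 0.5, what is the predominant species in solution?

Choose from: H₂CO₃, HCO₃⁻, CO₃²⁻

pKa₁ = 6.32, pKa₂ = 10.16. For a polyprotic acid the predominant species crosses at each pKa: below pKa_n the protonated form dominates, above it the deprotonated form does. At pH = 0.5, the predominant species is H₂CO₃.

H₂CO₃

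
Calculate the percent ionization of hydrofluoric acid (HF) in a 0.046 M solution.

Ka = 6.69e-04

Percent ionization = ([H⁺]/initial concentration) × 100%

Using Ka equilibrium: x² + Ka×x - Ka×C = 0. Solving: [H⁺] = 5.2230e-03. Percent = (5.2230e-03/0.046) × 100

Percent ionization = 11.4%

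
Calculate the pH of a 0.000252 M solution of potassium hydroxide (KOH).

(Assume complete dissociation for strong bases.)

[OH⁻] = 0.000252 M for strong base. pOH = -log[OH⁻] = 3.60, pH = 14 - pOH

pH = 10.40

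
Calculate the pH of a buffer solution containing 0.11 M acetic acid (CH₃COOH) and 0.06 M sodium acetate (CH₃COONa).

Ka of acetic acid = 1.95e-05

pKa = -log(1.95e-05) = 4.71. pH = pKa + log([A⁻]/[HA]) = 4.71 + log(0.06/0.11)

pH = 4.45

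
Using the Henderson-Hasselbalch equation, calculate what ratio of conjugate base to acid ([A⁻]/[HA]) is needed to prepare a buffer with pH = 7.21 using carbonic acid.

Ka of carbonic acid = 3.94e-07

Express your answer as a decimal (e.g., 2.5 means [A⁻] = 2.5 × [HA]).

pKa = -log(3.94e-07) = 6.4045. pH = pKa + log([A⁻]/[HA]), so log([A⁻]/[HA]) = pH − pKa = 7.21 − 6.4045 = 0.8055. [A⁻]/[HA] = 10^(0.8055) = 6.39

[A⁻]/[HA] = 6.39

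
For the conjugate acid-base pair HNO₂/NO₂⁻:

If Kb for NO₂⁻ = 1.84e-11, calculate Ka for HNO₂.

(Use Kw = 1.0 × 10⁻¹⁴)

For a conjugate pair Ka × Kb = Kw, so Ka = Kw/Kb = 1.0 × 10⁻¹⁴ / 1.84e-11 = 5.43e-04.

K_a = 5.43e-04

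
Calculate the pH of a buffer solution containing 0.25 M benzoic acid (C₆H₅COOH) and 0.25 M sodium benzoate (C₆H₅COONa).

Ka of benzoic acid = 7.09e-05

pKa = -log(7.09e-05) = 4.15. pH = pKa + log([A⁻]/[HA]) = 4.15 + log(0.25/0.25)

pH = 4.15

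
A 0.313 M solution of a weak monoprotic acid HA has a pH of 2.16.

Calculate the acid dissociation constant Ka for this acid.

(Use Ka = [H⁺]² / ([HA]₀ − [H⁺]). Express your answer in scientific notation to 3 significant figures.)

[H⁺] = 10^(−pH) = 10^(−2.16) = 6.918e-03 M. For HA ⇌ H⁺ + A⁻, Ka = [H⁺][A⁻]/[HA] = [H⁺]² / ([HA]₀ − [H⁺]) = (6.918e-03)² / (0.313 − 6.918e-03) = 1.56e-04.

K_a = 1.56e-04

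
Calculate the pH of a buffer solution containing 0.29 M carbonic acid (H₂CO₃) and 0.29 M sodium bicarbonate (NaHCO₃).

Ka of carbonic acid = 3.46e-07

pKa = -log(3.46e-07) = 6.46. pH = pKa + log([A⁻]/[HA]) = 6.46 + log(0.29/0.29)

pH = 6.46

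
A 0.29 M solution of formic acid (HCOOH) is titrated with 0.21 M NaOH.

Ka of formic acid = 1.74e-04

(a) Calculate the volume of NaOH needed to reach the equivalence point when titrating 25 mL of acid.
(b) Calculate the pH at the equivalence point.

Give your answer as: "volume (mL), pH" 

moles acid = 0.29 × 25/1000 = 0.00725 mol; V_base = moles/0.21 × 1000 = 34.5 mL. At equivalence only the conjugate base is present: [A⁻] = 0.00725/0.060 = 1.2180e-01 M. Kb = Kw/Ka = 5.75e-11; [OH⁻] = √(Kb × [A⁻]) = 2.6458e-06; pOH = 5.58; pH = 14 - pOH = 8.42.

V = 34.5 mL, pH = 8.42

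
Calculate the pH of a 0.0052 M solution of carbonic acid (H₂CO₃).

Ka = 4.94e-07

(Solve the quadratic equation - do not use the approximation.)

x² + Ka×x - Ka×C = 0. Using quadratic formula: [H⁺] = 5.0437e-05

pH = 4.30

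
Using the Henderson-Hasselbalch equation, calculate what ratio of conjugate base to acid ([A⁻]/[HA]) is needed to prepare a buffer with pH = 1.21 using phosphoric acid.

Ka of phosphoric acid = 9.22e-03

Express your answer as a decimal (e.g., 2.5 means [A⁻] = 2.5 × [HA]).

pKa = -log(9.22e-03) = 2.0353. pH = pKa + log([A⁻]/[HA]), so log([A⁻]/[HA]) = pH − pKa = 1.21 − 2.0353 = -0.8253. [A⁻]/[HA] = 10^(-0.8253) = 0.150

[A⁻]/[HA] = 0.150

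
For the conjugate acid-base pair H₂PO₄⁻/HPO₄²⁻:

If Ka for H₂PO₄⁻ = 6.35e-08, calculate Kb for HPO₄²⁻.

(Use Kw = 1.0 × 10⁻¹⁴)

For a conjugate pair Ka × Kb = Kw, so Kb = Kw/Ka = 1.0 × 10⁻¹⁴ / 6.35e-08 = 1.57e-07.

K_b = 1.57e-07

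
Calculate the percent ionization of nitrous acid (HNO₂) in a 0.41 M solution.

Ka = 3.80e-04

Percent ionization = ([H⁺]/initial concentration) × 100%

Using Ka equilibrium: x² + Ka×x - Ka×C = 0. Solving: [H⁺] = 1.2293e-02. Percent = (1.2293e-02/0.41) × 100

Percent ionization = 3%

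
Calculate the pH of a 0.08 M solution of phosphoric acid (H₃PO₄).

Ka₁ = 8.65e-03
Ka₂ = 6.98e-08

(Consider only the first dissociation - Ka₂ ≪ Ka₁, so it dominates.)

First dissociation dominates. From Ka₁ = [H⁺][HA⁻]/[H₂A], x² + Ka₁·x − Ka₁·C = 0 with C = 0.08 M and Ka₁ = 8.65e-03. Solving: [H⁺] = (−Ka₁ + √(Ka₁² + 4·Ka₁·C)) / 2 = 2.2334e-02 M. pH = -log(2.2334e-02) = 1.65.

pH = 1.65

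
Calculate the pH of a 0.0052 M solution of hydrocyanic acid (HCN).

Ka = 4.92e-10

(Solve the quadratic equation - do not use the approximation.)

x² + Ka×x - Ka×C = 0. Using quadratic formula: [H⁺] = 1.5993e-06

pH = 5.80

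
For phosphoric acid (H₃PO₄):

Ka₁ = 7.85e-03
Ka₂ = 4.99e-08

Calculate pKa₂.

pKa₂ = -log(Ka₂) = -log(4.99e-08) = 7.30.

pK_{a2} = 7.30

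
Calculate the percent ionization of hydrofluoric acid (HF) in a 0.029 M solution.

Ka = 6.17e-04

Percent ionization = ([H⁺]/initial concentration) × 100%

Using Ka equilibrium: x² + Ka×x - Ka×C = 0. Solving: [H⁺] = 3.9327e-03. Percent = (3.9327e-03/0.029) × 100

Percent ionization = 13.6%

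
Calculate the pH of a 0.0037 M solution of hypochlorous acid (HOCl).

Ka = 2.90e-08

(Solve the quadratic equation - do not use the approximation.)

x² + Ka×x - Ka×C = 0. Using quadratic formula: [H⁺] = 1.0344e-05

pH = 4.99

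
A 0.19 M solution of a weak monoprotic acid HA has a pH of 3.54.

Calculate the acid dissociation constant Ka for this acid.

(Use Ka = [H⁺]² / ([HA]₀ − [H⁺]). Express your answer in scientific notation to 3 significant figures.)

[H⁺] = 10^(−pH) = 10^(−3.54) = 2.884e-04 M. For HA ⇌ H⁺ + A⁻, Ka = [H⁺][A⁻]/[HA] = [H⁺]² / ([HA]₀ − [H⁺]) = (2.884e-04)² / (0.19 − 2.884e-04) = 4.38e-07.

K_a = 4.38e-07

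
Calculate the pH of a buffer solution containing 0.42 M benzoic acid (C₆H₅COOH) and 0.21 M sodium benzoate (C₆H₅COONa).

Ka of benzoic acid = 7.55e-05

pKa = -log(7.55e-05) = 4.12. pH = pKa + log([A⁻]/[HA]) = 4.12 + log(0.21/0.42)

pH = 3.82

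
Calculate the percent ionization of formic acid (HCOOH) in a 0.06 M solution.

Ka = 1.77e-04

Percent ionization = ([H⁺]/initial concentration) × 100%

Using Ka equilibrium: x² + Ka×x - Ka×C = 0. Solving: [H⁺] = 3.1715e-03. Percent = (3.1715e-03/0.06) × 100

Percent ionization = 5.29%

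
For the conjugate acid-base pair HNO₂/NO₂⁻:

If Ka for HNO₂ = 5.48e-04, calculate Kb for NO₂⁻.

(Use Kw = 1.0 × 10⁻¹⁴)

For a conjugate pair Ka × Kb = Kw, so Kb = Kw/Ka = 1.0 × 10⁻¹⁴ / 5.48e-04 = 1.82e-11.

K_b = 1.82e-11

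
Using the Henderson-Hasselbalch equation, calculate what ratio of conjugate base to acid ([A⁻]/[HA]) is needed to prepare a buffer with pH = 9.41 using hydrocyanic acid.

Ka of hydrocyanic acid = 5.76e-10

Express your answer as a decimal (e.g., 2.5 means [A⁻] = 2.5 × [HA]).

pKa = -log(5.76e-10) = 9.2396. pH = pKa + log([A⁻]/[HA]), so log([A⁻]/[HA]) = pH − pKa = 9.41 − 9.2396 = 0.1704. [A⁻]/[HA] = 10^(0.1704) = 1.48

[A⁻]/[HA] = 1.48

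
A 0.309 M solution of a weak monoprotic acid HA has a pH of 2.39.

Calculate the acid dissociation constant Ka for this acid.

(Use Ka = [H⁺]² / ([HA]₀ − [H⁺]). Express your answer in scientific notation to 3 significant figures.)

[H⁺] = 10^(−pH) = 10^(−2.39) = 4.074e-03 M. For HA ⇌ H⁺ + A⁻, Ka = [H⁺][A⁻]/[HA] = [H⁺]² / ([HA]₀ − [H⁺]) = (4.074e-03)² / (0.309 − 4.074e-03) = 5.44e-05.

K_a = 5.44e-05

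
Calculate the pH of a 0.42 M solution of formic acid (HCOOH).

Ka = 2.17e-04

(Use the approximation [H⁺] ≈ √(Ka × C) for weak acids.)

[H⁺] = √(Ka × C) = √(2.17e-04 × 0.42) = 9.5467e-03. pH = -log(9.5467e-03)

pH = 2.02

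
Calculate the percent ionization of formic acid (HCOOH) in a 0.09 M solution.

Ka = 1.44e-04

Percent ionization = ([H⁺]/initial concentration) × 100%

Using Ka equilibrium: x² + Ka×x - Ka×C = 0. Solving: [H⁺] = 3.5287e-03. Percent = (3.5287e-03/0.09) × 100

Percent ionization = 3.92%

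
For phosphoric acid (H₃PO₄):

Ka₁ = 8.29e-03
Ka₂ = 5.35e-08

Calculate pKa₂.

pKa₂ = -log(Ka₂) = -log(5.35e-08) = 7.27.

pK_{a2} = 7.27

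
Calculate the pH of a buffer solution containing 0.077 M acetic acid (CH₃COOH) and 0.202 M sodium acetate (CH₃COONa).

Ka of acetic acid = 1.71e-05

pKa = -log(1.71e-05) = 4.77. pH = pKa + log([A⁻]/[HA]) = 4.77 + log(0.202/0.077)

pH = 5.19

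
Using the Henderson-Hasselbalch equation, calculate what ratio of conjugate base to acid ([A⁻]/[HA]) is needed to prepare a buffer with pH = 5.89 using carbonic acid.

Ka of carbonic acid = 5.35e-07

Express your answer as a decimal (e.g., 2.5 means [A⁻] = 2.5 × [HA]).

pKa = -log(5.35e-07) = 6.2716. pH = pKa + log([A⁻]/[HA]), so log([A⁻]/[HA]) = pH − pKa = 5.89 − 6.2716 = -0.3816. [A⁻]/[HA] = 10^(-0.3816) = 0.415

[A⁻]/[HA] = 0.415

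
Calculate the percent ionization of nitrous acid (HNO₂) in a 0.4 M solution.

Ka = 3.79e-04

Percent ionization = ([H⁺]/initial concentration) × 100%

Using Ka equilibrium: x² + Ka×x - Ka×C = 0. Solving: [H⁺] = 1.2125e-02. Percent = (1.2125e-02/0.4) × 100

Percent ionization = 3.03%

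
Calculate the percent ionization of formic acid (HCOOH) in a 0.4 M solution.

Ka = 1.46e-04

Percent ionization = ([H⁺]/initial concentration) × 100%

Using Ka equilibrium: x² + Ka×x - Ka×C = 0. Solving: [H⁺] = 7.5693e-03. Percent = (7.5693e-03/0.4) × 100

Percent ionization = 1.89%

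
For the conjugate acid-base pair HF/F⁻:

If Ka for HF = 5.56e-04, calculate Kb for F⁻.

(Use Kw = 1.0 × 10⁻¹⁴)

For a conjugate pair Ka × Kb = Kw, so Kb = Kw/Ka = 1.0 × 10⁻¹⁴ / 5.56e-04 = 1.80e-11.

K_b = 1.80e-11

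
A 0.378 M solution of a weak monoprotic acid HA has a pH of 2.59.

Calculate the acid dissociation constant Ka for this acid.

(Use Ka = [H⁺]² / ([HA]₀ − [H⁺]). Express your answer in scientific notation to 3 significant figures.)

[H⁺] = 10^(−pH) = 10^(−2.59) = 2.570e-03 M. For HA ⇌ H⁺ + A⁻, Ka = [H⁺][A⁻]/[HA] = [H⁺]² / ([HA]₀ − [H⁺]) = (2.570e-03)² / (0.378 − 2.570e-03) = 1.76e-05.

K_a = 1.76e-05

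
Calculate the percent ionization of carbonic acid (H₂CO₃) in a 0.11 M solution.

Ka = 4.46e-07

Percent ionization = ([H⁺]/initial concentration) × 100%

Using Ka equilibrium: x² + Ka×x - Ka×C = 0. Solving: [H⁺] = 2.2127e-04. Percent = (2.2127e-04/0.11) × 100

Percent ionization = 0.201%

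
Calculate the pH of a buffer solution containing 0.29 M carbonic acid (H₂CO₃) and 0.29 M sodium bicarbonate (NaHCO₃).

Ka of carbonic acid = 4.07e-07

pKa = -log(4.07e-07) = 6.39. pH = pKa + log([A⁻]/[HA]) = 6.39 + log(0.29/0.29)

pH = 6.39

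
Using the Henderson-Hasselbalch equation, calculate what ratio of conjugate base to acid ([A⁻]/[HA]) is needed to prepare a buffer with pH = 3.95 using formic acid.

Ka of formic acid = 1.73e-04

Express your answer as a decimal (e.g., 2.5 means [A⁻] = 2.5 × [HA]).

pKa = -log(1.73e-04) = 3.7620. pH = pKa + log([A⁻]/[HA]), so log([A⁻]/[HA]) = pH − pKa = 3.95 − 3.7620 = 0.1880. [A⁻]/[HA] = 10^(0.1880) = 1.54

[A⁻]/[HA] = 1.54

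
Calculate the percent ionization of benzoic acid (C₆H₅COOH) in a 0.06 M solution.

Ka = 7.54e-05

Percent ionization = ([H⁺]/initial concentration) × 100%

Using Ka equilibrium: x² + Ka×x - Ka×C = 0. Solving: [H⁺] = 2.0896e-03. Percent = (2.0896e-03/0.06) × 100

Percent ionization = 3.48%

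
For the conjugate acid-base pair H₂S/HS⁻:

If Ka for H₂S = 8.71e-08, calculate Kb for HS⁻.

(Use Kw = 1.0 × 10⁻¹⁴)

For a conjugate pair Ka × Kb = Kw, so Kb = Kw/Ka = 1.0 × 10⁻¹⁴ / 8.71e-08 = 1.15e-07.

K_b = 1.15e-07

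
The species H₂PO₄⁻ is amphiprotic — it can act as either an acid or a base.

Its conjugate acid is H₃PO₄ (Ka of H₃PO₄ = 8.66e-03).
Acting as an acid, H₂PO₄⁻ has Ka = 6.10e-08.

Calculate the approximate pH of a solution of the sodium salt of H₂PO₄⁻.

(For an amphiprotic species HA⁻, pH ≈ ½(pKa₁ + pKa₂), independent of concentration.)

pKa₁ = -log(8.66e-03) = 2.06; pKa₂ = -log(6.10e-08) = 7.21. For an amphiprotic species, pH ≈ ½(pKa₁ + pKa₂) = ½(2.06 + 7.21) = 4.64.

pH = 4.64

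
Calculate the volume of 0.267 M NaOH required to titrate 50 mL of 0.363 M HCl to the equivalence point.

At equivalence: moles acid = moles base. moles HCl = 0.363 × 50/1000 = 0.01815 mol. V_base = moles / 0.267 × 1000 = 68.0 mL.

V_{base} = 68.0 mL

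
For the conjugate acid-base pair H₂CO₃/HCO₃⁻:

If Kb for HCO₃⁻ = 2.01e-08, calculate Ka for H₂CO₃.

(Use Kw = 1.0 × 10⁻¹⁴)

For a conjugate pair Ka × Kb = Kw, so Ka = Kw/Kb = 1.0 × 10⁻¹⁴ / 2.01e-08 = 4.98e-07.

K_a = 4.98e-07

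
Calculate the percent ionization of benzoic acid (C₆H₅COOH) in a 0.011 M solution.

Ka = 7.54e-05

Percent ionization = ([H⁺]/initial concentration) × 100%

Using Ka equilibrium: x² + Ka×x - Ka×C = 0. Solving: [H⁺] = 8.7379e-04. Percent = (8.7379e-04/0.011) × 100

Percent ionization = 7.94%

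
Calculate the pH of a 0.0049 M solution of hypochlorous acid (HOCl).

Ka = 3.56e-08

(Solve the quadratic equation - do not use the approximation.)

x² + Ka×x - Ka×C = 0. Using quadratic formula: [H⁺] = 1.3190e-05

pH = 4.88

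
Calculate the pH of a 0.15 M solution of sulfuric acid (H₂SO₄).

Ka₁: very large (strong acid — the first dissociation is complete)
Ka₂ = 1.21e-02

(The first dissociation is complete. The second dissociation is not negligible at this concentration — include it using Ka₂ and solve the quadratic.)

First dissociation is complete: [H⁺]₀ = [HSO₄⁻]₀ = C = 0.15 M. Second dissociation HSO₄⁻ ⇌ H⁺ + SO₄²⁻: let x = [SO₄²⁻]. Ka₂ = (C + x)·x / (C − x) = 1.21e-02 → x² + (C + Ka₂)·x − Ka₂·C = 0 → x² + 0.16210·x − 1.815e-03 = 0. x = (−0.16210 + √(0.16210² + 4 × 1.815e-03)) / 2 = 1.0515e-02 M. [H⁺] = C + x = 0.15 + 1.0515e-02 = 1.6051e-01 M. pH = -log(1.6051e-01) = 0.79.

pH = 0.79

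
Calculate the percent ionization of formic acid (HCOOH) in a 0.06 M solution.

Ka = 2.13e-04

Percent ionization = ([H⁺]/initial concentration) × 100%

Using Ka equilibrium: x² + Ka×x - Ka×C = 0. Solving: [H⁺] = 3.4700e-03. Percent = (3.4700e-03/0.06) × 100

Percent ionization = 5.78%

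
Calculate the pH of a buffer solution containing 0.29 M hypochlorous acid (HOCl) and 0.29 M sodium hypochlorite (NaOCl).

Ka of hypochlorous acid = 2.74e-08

pKa = -log(2.74e-08) = 7.56. pH = pKa + log([A⁻]/[HA]) = 7.56 + log(0.29/0.29)

pH = 7.56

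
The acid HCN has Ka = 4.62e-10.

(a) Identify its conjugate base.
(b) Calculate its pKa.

(a) The conjugate base is formed by removing one H⁺ from HCN, giving CN⁻. (b) pKa = -log(Ka) = -log(4.62e-10) = 9.34.

Conjugate base: CN⁻; pK_a = 9.34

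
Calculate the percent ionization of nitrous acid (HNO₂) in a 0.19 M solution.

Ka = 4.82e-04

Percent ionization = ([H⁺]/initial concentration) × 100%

Using Ka equilibrium: x² + Ka×x - Ka×C = 0. Solving: [H⁺] = 9.3318e-03. Percent = (9.3318e-03/0.19) × 100

Percent ionization = 4.91%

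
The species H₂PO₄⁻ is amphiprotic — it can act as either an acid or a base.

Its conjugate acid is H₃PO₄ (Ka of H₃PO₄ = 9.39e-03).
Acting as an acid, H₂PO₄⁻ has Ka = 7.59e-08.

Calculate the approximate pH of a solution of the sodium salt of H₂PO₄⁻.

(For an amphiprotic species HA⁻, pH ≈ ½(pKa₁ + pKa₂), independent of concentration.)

pKa₁ = -log(9.39e-03) = 2.03; pKa₂ = -log(7.59e-08) = 7.12. For an amphiprotic species, pH ≈ ½(pKa₁ + pKa₂) = ½(2.03 + 7.12) = 4.57.

pH = 4.57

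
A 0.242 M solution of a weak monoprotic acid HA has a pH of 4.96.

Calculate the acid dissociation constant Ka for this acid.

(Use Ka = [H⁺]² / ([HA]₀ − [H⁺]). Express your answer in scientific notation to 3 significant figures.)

[H⁺] = 10^(−pH) = 10^(−4.96) = 1.096e-05 M. For HA ⇌ H⁺ + A⁻, Ka = [H⁺][A⁻]/[HA] = [H⁺]² / ([HA]₀ − [H⁺]) = (1.096e-05)² / (0.242 − 1.096e-05) = 4.97e-10.

K_a = 4.97e-10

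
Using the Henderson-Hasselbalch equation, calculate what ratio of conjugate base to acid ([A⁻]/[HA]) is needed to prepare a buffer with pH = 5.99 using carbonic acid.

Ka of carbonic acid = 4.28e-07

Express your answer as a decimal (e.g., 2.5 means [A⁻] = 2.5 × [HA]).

pKa = -log(4.28e-07) = 6.3686. pH = pKa + log([A⁻]/[HA]), so log([A⁻]/[HA]) = pH − pKa = 5.99 − 6.3686 = -0.3786. [A⁻]/[HA] = 10^(-0.3786) = 0.418

[A⁻]/[HA] = 0.418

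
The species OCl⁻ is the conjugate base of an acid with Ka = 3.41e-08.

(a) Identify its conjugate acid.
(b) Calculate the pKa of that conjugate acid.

(a) The conjugate acid is formed by adding one H⁺ to OCl⁻, giving HOCl. (b) pKa = -log(Ka) = -log(3.41e-08) = 7.47.

Conjugate acid: HOCl; pK_a = 7.47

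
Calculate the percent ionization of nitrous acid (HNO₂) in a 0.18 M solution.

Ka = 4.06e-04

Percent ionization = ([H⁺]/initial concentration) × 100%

Using Ka equilibrium: x² + Ka×x - Ka×C = 0. Solving: [H⁺] = 8.3481e-03. Percent = (8.3481e-03/0.18) × 100

Percent ionization = 4.64%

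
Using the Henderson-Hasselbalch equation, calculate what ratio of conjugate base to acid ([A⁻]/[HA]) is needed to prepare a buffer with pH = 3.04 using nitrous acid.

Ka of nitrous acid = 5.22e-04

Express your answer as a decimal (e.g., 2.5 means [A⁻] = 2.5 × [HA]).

pKa = -log(5.22e-04) = 3.2823. pH = pKa + log([A⁻]/[HA]), so log([A⁻]/[HA]) = pH − pKa = 3.04 − 3.2823 = -0.2423. [A⁻]/[HA] = 10^(-0.2423) = 0.572

[A⁻]/[HA] = 0.572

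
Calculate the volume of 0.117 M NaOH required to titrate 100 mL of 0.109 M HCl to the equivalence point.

At equivalence: moles acid = moles base. moles HCl = 0.109 × 100/1000 = 0.0109 mol. V_base = moles / 0.117 × 1000 = 93.2 mL.

V_{base} = 93.2 mL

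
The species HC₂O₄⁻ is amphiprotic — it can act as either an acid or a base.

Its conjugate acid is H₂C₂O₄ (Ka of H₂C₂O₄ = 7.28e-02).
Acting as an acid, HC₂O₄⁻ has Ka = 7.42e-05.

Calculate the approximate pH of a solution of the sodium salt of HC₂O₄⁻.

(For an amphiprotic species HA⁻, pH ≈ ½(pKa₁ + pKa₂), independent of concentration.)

pKa₁ = -log(7.28e-02) = 1.14; pKa₂ = -log(7.42e-05) = 4.13. For an amphiprotic species, pH ≈ ½(pKa₁ + pKa₂) = ½(1.14 + 4.13) = 2.63.

pH = 2.63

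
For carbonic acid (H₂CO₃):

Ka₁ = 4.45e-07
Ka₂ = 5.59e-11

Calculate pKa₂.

pKa₂ = -log(Ka₂) = -log(5.59e-11) = 10.25.

pK_{a2} = 10.25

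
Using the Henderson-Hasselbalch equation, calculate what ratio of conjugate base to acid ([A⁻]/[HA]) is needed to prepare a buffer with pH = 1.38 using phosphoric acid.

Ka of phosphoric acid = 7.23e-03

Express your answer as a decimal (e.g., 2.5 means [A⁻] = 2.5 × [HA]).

pKa = -log(7.23e-03) = 2.1409. pH = pKa + log([A⁻]/[HA]), so log([A⁻]/[HA]) = pH − pKa = 1.38 − 2.1409 = -0.7609. [A⁻]/[HA] = 10^(-0.7609) = 0.173

[A⁻]/[HA] = 0.173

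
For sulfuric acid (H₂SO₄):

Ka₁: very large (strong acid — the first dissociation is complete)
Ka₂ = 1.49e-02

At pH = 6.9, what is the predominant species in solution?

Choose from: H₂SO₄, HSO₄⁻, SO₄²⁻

The first dissociation is complete, so H₂SO₄ itself is never the predominant species in water; pKa₂ = -log(1.49e-02) = 1.83. For a polyprotic acid the predominant species crosses at each pKa: below pKa_n the protonated form dominates, above it the deprotonated form does. At pH = 6.9, the predominant species is SO₄²⁻.

SO₄²⁻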